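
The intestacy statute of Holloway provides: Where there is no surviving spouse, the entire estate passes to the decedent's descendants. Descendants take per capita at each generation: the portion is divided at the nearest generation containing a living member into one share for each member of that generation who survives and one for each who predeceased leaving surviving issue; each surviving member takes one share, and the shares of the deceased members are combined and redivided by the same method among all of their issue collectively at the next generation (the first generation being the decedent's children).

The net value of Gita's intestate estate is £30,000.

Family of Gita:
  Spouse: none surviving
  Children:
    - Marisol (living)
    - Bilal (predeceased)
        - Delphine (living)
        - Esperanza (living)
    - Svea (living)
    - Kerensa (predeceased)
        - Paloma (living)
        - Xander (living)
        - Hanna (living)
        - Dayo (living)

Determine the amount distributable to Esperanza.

The entire £30,000 passes to the descendants.
That amount (£30,000) is divided at the children's generation into 4 shares of £7,500. Marisol and Svea each take £7,500. The 2 shares of the deceased (Bilal and Kerensa) are combined into a pool of £15,000.
That pool (£15,000) is divided at the grandchildren's generation equally among Delphine, Esperanza, Paloma, Xander, Hanna, and Dayo: £2,500 each.

Esperanza receives £2,500.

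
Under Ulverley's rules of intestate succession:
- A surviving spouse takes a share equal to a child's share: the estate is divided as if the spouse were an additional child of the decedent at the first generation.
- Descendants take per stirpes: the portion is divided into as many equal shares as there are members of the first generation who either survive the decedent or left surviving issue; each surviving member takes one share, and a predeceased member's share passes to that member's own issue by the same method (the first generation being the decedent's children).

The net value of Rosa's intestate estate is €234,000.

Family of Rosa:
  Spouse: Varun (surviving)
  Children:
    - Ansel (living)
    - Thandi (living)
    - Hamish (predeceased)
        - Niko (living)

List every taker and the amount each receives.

Varun: €58,500; Ansel: €58,500; Thandi: €58,500; Niko: €58,500

The spouse counts as an additional share at the children's level, so there are 4 primary shares of €58,500. Varun takes one such share (€58,500).
The children's combined portion (€175,500) is divided into 3 shares of €58,500: Ansel and Thandi each take €58,500; Hamish's €58,500 share passes to Hamish's issue.
Hamish's share (€58,500) passes entirely to Niko.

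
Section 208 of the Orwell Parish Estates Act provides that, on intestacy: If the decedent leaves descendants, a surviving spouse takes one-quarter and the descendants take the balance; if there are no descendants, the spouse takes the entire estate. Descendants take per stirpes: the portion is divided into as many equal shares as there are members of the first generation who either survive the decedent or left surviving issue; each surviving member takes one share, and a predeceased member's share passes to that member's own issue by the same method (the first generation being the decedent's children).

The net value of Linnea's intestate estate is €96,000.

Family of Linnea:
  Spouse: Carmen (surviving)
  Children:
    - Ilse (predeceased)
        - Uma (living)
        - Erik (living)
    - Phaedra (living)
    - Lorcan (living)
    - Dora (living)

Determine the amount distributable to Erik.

Erik receives €9,000.

Carmen takes one-quarter of €96,000 = €24,000. The remaining €72,000 passes to the descendants.
The descendants' portion (€72,000) is divided into 4 shares of €18,000: Phaedra, Lorcan, and Dora each take €18,000; Ilse's €18,000 share passes to Ilse's issue.
Ilse's share (€18,000) is divided into 2 shares of €9,000: Uma and Erik each take €9,000.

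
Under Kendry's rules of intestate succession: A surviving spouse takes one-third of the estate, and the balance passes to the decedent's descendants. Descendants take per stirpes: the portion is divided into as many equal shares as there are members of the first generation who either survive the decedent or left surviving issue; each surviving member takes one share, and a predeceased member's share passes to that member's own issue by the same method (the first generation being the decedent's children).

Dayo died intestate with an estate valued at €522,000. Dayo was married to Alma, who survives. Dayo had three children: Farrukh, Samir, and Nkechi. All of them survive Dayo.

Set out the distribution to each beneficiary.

Alma: €174,000; Farrukh: €116,000; Samir: €116,000; Nkechi: €116,000

Alma takes one-third of €522,000 = €174,000. The remaining €348,000 passes to the descendants.
The descendants' portion (€348,000) is divided into 3 shares of €116,000: Farrukh, Samir, and Nkechi each take €116,000.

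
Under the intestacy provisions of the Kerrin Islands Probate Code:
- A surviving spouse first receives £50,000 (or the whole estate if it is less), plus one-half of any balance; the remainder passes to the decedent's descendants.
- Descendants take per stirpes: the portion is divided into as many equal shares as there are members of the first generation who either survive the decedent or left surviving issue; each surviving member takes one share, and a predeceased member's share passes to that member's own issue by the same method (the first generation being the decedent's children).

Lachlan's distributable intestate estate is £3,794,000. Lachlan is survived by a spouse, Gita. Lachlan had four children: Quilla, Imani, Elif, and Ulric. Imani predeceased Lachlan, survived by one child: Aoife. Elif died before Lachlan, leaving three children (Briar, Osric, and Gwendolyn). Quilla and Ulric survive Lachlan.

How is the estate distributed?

Gita: £1,922,000; Quilla: £468,000; Aoife: £468,000; Briar: £156,000; Osric: £156,000; Gwendolyn: £156,000; Ulric: £468,000

Gita first takes £50,000, leaving a balance of £3,744,000. Gita then takes one-half of the balance (£1,872,000), for a total of £1,922,000. The remaining £1,872,000 passes to the descendants.
The descendants' portion (£1,872,000) is divided into 4 shares of £468,000: Quilla and Ulric each take £468,000; Imani's £468,000 share passes to Imani's issue; Elif's £468,000 share passes to Elif's issue.
Imani's share (£468,000) passes entirely to Aoife.
Elif's share (£468,000) is divided into 3 shares of £156,000: Briar, Osric, and Gwendolyn each take £156,000.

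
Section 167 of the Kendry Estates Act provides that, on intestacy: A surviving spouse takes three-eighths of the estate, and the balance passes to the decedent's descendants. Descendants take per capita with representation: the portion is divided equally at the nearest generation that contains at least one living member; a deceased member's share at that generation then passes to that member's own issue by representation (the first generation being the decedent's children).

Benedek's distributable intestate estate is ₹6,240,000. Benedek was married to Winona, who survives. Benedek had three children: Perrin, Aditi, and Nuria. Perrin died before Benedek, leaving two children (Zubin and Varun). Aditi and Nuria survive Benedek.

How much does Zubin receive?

Winona takes three-eighths of ₹6,240,000 = ₹2,340,000. The remaining ₹3,900,000 passes to the descendants.
The descendants' portion (₹3,900,000) is divided into 3 shares of ₹1,300,000: Aditi and Nuria each take ₹1,300,000; Perrin's ₹1,300,000 share passes to Perrin's issue.
Perrin's share (₹1,300,000) is divided into 2 shares of ₹650,000: Zubin and Varun each take ₹650,000.

Zubin receives ₹650,000.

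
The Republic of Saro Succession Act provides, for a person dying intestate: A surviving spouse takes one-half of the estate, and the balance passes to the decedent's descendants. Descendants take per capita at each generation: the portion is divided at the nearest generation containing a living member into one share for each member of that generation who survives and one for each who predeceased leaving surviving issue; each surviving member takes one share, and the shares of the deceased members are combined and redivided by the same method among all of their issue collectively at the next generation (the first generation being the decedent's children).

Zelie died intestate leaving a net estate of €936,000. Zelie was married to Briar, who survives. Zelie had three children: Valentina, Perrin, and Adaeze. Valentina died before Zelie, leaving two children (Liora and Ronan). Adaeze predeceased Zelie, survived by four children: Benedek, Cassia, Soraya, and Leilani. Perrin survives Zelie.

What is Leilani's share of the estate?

Leilani receives €52,000.

Briar takes one-half of €936,000 = €468,000. The remaining €468,000 passes to the descendants.
The descendants' portion (€468,000) is divided at the children's generation into 3 shares of €156,000. Perrin takes €156,000. The 2 shares of the deceased (Valentina and Adaeze) are combined into a pool of €312,000.
That pool (€312,000) is divided at the grandchildren's generation equally among Liora, Ronan, Benedek, Cassia, Soraya, and Leilani: €52,000 each.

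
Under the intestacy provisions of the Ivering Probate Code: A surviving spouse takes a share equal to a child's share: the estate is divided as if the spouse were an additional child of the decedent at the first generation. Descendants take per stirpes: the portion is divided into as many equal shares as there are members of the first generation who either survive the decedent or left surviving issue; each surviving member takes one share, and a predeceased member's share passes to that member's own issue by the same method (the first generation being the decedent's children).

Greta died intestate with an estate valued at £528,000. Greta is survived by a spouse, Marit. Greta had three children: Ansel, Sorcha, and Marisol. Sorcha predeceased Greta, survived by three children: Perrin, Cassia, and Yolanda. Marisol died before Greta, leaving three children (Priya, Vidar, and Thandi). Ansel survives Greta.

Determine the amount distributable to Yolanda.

Yolanda receives £44,000.

The spouse counts as an additional share at the children's level, so there are 4 primary shares of £132,000. Marit takes one such share (£132,000).
The children's combined portion (£396,000) is divided into 3 shares of £132,000: Ansel takes £132,000; Sorcha's £132,000 share passes to Sorcha's issue; Marisol's £132,000 share passes to Marisol's issue.
Sorcha's share (£132,000) is divided into 3 shares of £44,000: Perrin, Cassia, and Yolanda each take £44,000.
Marisol's share (£132,000) is divided into 3 shares of £44,000: Priya, Vidar, and Thandi each take £44,000.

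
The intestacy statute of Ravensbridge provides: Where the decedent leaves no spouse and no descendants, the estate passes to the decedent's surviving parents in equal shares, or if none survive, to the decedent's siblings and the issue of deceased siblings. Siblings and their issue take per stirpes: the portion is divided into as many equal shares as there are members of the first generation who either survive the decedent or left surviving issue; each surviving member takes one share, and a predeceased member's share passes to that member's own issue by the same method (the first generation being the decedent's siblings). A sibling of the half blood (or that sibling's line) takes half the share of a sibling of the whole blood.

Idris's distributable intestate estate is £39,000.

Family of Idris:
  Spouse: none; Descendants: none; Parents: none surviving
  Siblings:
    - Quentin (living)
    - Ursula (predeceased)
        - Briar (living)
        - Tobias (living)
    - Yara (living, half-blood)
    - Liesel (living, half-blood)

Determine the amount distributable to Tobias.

The entire £39,000 passes to the siblings and their issue.
Counting each half-blood sibling's line as half a unit, there are 3 units in £39,000, so one unit is £13,000. Whole-blood lines (Quentin and Ursula) take £13,000 each; half-blood lines (Yara and Liesel) take £6,500 each.
Ursula's share (£13,000) is divided into 2 shares of £6,500: Briar and Tobias each take £6,500.

Tobias receives £6,500.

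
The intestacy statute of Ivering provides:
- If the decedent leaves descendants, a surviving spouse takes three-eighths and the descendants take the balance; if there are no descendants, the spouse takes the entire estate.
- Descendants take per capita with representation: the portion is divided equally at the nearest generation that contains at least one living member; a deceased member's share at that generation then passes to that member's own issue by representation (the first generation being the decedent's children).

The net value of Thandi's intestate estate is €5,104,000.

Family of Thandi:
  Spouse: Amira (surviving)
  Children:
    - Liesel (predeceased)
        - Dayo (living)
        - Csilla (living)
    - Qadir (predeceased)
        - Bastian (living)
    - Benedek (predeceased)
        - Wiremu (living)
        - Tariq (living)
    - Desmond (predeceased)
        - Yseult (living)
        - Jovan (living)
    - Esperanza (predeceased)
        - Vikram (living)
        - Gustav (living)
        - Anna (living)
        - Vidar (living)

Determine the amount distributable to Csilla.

Amira takes three-eighths of €5,104,000 = €1,914,000. The remaining €3,190,000 passes to the descendants.
No child survives, so the initial division is made at the grandchildren's generation.
The descendants' portion (€3,190,000) is divided into 11 shares of €290,000: Dayo, Csilla, Bastian, Wiremu, Tariq, Yseult, Jovan, Vikram, Gustav, Anna, and Vidar each take €290,000.

Csilla receives €290,000.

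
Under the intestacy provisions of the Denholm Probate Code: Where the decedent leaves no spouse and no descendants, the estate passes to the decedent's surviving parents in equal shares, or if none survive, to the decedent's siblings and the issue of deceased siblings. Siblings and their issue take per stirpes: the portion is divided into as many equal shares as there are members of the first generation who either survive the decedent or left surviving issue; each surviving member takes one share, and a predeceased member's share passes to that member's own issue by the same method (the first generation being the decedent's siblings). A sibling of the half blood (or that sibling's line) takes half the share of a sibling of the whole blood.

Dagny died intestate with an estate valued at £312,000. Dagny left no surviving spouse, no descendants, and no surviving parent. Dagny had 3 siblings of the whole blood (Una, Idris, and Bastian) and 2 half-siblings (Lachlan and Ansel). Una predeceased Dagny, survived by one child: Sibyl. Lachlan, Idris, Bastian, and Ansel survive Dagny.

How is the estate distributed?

The entire £312,000 passes to the siblings and their issue.
Counting each half-blood sibling's line as half a unit, there are 4 units in £312,000, so one unit is £78,000. Whole-blood lines (Una, Idris, and Bastian) take £78,000 each; half-blood lines (Lachlan and Ansel) take £39,000 each.
Una's share (£78,000) passes entirely to Sibyl.

Sibyl: £78,000; Lachlan: £39,000; Idris: £78,000; Bastian: £78,000; Ansel: £39,000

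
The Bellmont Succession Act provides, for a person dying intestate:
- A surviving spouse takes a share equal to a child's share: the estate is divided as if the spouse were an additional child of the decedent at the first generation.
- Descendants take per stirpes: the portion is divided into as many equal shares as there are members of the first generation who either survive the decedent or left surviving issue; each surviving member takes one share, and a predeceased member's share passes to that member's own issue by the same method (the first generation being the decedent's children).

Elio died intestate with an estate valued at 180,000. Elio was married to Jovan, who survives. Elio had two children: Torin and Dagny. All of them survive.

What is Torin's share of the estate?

Torin receives 60,000.

The spouse counts as an additional share at the children's level, so there are 3 primary shares of 60,000. Jovan takes one such share (60,000).
The children's combined portion (120,000) is divided into 2 shares of 60,000: Torin and Dagny each take 60,000.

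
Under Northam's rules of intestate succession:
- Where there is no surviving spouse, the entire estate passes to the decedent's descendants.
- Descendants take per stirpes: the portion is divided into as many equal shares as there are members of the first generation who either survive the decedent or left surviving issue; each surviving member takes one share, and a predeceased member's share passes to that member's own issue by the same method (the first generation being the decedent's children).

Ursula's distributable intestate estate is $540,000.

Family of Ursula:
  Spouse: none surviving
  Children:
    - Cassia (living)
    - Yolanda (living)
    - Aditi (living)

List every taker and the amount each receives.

The entire $540,000 passes to the descendants.
That amount ($540,000) is divided into 3 shares of $180,000: Cassia, Yolanda, and Aditi each take $180,000.

Cassia: $180,000; Yolanda: $180,000; Aditi: $180,000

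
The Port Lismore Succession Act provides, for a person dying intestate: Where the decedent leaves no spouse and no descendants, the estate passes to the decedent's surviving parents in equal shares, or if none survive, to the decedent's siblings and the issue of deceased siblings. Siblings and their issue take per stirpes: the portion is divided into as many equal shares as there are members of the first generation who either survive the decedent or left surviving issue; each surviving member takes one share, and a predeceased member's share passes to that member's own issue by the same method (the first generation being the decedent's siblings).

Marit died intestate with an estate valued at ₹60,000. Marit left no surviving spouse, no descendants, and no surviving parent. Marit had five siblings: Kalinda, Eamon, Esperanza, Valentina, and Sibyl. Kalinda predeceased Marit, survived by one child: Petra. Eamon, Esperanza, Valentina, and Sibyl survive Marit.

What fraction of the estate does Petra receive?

Petra receives 1/5 of the estate.

The entire ₹60,000 passes to the siblings and their issue.
That amount (₹60,000) is divided into 5 shares of ₹12,000: Eamon, Esperanza, Valentina, and Sibyl each take ₹12,000; Kalinda's ₹12,000 share passes to Kalinda's issue.
Kalinda's share (₹12,000) passes entirely to Petra.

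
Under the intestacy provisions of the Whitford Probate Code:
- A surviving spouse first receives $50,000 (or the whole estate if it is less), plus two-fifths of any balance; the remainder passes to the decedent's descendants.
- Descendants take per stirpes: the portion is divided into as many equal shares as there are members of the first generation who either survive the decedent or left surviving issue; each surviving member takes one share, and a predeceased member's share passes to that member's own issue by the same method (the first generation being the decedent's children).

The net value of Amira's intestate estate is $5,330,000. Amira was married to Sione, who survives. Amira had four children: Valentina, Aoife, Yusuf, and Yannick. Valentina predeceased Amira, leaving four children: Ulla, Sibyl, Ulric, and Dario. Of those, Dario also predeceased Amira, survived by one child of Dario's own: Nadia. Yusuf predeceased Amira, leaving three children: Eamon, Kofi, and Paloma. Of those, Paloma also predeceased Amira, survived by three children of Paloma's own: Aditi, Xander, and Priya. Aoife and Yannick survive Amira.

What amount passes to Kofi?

Sione first takes $50,000, leaving a balance of $5,280,000. Sione then takes two-fifths of the balance ($2,112,000), for a total of $2,162,000. The remaining $3,168,000 passes to the descendants.
The descendants' portion ($3,168,000) is divided into 4 shares of $792,000: Aoife and Yannick each take $792,000; Valentina's $792,000 share passes to Valentina's issue; Yusuf's $792,000 share passes to Yusuf's issue.
Valentina's share ($792,000) is divided into 4 shares of $198,000: Ulla, Sibyl, and Ulric each take $198,000; Dario's $198,000 share passes to Dario's issue.
Dario's share ($198,000) passes entirely to Nadia.
Yusuf's share ($792,000) is divided into 3 shares of $264,000: Eamon and Kofi each take $264,000; Paloma's $264,000 share passes to Paloma's issue.
Paloma's share ($264,000) is divided into 3 shares of $88,000: Aditi, Xander, and Priya each take $88,000.

Kofi receives $264,000.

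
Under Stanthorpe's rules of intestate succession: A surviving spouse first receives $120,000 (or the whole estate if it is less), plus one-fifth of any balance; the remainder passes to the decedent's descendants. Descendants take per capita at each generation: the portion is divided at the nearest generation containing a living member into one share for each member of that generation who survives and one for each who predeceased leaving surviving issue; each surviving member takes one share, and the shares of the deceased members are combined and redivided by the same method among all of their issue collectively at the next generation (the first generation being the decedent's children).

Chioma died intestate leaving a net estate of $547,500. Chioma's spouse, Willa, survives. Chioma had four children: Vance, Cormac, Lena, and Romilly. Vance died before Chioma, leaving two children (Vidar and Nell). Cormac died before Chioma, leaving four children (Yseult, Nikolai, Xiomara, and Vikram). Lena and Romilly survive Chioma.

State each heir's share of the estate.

Willa: $205,500; Vidar: $28,500; Nell: $28,500; Yseult: $28,500; Nikolai: $28,500; Xiomara: $28,500; Vikram: $28,500; Lena: $85,500; Romilly: $85,500

Willa first takes $120,000, leaving a balance of $427,500. Willa then takes one-fifth of the balance ($85,500), for a total of $205,500. The remaining $342,000 passes to the descendants.
The descendants' portion ($342,000) is divided at the children's generation into 4 shares of $85,500. Lena and Romilly each take $85,500. The 2 shares of the deceased (Vance and Cormac) are combined into a pool of $171,000.
That pool ($171,000) is divided at the grandchildren's generation equally among Vidar, Nell, Yseult, Nikolai, Xiomara, and Vikram: $28,500 each.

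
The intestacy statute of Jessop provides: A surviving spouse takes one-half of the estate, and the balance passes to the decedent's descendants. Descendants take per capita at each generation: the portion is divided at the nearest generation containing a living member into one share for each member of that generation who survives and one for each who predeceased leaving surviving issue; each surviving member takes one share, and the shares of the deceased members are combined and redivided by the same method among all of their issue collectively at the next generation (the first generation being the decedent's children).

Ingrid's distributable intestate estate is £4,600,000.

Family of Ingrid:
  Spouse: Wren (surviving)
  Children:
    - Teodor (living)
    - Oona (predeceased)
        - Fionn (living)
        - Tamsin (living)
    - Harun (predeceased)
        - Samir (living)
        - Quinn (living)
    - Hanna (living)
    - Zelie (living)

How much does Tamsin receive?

Wren takes one-half of £4,600,000 = £2,300,000. The remaining £2,300,000 passes to the descendants.
The descendants' portion (£2,300,000) is divided at the children's generation into 5 shares of £460,000. Teodor, Hanna, and Zelie each take £460,000. The 2 shares of the deceased (Oona and Harun) are combined into a pool of £920,000.
That pool (£920,000) is divided at the grandchildren's generation equally among Fionn, Tamsin, Samir, and Quinn: £230,000 each.

Tamsin receives £230,000.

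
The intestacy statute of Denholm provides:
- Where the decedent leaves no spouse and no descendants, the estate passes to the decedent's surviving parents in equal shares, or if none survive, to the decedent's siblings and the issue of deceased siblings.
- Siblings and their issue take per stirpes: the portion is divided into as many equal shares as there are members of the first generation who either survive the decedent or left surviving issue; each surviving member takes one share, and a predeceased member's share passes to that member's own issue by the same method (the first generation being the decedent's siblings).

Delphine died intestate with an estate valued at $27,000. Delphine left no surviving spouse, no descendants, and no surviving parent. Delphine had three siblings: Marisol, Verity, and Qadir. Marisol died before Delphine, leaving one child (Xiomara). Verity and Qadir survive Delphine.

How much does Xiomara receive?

The entire $27,000 passes to the siblings and their issue.
That amount ($27,000) is divided into 3 shares of $9,000: Verity and Qadir each take $9,000; Marisol's $9,000 share passes to Marisol's issue.
Marisol's share ($9,000) passes entirely to Xiomara.

Xiomara receives $9,000.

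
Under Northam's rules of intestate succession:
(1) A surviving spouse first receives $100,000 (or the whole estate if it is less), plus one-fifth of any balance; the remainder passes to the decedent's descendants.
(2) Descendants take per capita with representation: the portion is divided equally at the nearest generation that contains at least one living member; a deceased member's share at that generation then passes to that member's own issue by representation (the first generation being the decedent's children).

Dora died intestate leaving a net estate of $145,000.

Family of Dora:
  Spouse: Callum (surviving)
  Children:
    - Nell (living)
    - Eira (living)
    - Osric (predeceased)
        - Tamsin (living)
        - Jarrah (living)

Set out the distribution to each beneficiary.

Callum: $109,000; Nell: $12,000; Eira: $12,000; Tamsin: $6,000; Jarrah: $6,000

Callum first takes $100,000, leaving a balance of $45,000. Callum then takes one-fifth of the balance ($9,000), for a total of $109,000. The remaining $36,000 passes to the descendants.
The descendants' portion ($36,000) is divided into 3 shares of $12,000: Nell and Eira each take $12,000; Osric's $12,000 share passes to Osric's issue.
Osric's share ($12,000) is divided into 2 shares of $6,000: Tamsin and Jarrah each take $6,000.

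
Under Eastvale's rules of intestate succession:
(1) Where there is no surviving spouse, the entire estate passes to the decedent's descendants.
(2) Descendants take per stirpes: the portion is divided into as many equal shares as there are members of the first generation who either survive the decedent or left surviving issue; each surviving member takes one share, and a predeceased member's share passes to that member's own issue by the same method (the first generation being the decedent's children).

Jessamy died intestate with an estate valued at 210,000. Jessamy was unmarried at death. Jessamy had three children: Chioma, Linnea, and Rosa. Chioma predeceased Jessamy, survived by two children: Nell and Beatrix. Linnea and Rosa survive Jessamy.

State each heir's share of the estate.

Nell: 35,000; Beatrix: 35,000; Linnea: 70,000; Rosa: 70,000

The entire 210,000 passes to the descendants.
That amount (210,000) is divided into 3 shares of 70,000: Linnea and Rosa each take 70,000; Chioma's 70,000 share passes to Chioma's issue.
Chioma's share (70,000) is divided into 2 shares of 35,000: Nell and Beatrix each take 35,000.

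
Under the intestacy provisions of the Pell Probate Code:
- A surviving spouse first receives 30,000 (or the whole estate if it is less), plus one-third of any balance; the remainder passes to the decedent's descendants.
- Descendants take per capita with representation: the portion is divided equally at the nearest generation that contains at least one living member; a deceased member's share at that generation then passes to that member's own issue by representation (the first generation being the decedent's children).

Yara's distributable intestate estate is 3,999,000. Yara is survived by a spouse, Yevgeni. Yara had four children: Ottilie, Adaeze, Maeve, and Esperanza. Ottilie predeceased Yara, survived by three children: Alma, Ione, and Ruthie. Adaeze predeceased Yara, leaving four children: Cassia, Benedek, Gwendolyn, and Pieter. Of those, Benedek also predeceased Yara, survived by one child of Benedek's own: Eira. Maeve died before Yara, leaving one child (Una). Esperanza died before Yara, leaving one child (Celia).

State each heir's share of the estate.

Yevgeni first takes 30,000, leaving a balance of 3,969,000. Yevgeni then takes one-third of the balance (1,323,000), for a total of 1,353,000. The remaining 2,646,000 passes to the descendants.
No child survives, so the initial division is made at the grandchildren's generation.
The descendants' portion (2,646,000) is divided into 9 shares of 294,000: Alma, Ione, Ruthie, Cassia, Gwendolyn, Pieter, Una, and Celia each take 294,000; Benedek's 294,000 share passes to Benedek's issue.
Benedek's share (294,000) passes entirely to Eira.

Yevgeni: 1,353,000; Alma: 294,000; Ione: 294,000; Ruthie: 294,000; Cassia: 294,000; Eira: 294,000; Gwendolyn: 294,000; Pieter: 294,000; Una: 294,000; Celia: 294,000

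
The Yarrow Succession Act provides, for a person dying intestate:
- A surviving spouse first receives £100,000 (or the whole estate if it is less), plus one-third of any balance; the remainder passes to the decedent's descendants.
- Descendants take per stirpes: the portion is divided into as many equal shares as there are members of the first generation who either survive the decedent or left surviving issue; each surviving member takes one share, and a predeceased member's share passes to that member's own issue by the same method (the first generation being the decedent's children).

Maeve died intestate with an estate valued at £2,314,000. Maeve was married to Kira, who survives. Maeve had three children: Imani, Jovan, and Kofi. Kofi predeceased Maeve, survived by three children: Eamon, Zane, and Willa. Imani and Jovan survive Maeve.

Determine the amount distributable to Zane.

Zane receives £164,000.

Kira first takes £100,000, leaving a balance of £2,214,000. Kira then takes one-third of the balance (£738,000), for a total of £838,000. The remaining £1,476,000 passes to the descendants.
The descendants' portion (£1,476,000) is divided into 3 shares of £492,000: Imani and Jovan each take £492,000; Kofi's £492,000 share passes to Kofi's issue.
Kofi's share (£492,000) is divided into 3 shares of £164,000: Eamon, Zane, and Willa each take £164,000.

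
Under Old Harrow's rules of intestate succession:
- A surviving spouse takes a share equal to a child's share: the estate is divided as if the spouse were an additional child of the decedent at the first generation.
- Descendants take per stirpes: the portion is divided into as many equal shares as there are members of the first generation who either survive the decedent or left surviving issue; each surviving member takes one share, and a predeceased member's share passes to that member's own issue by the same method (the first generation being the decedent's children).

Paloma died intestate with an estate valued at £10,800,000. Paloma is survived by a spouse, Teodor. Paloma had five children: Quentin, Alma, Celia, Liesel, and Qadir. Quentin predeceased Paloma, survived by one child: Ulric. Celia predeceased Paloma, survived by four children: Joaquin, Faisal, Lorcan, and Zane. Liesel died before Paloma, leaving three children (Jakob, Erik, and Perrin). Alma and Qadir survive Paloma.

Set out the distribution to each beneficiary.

The spouse counts as an additional share at the children's level, so there are 6 primary shares of £1,800,000. Teodor takes one such share (£1,800,000).
The children's combined portion (£9,000,000) is divided into 5 shares of £1,800,000: Alma and Qadir each take £1,800,000; Quentin's £1,800,000 share passes to Quentin's issue; Celia's £1,800,000 share passes to Celia's issue; Liesel's £1,800,000 share passes to Liesel's issue.
Quentin's share (£1,800,000) passes entirely to Ulric.
Celia's share (£1,800,000) is divided into 4 shares of £450,000: Joaquin, Faisal, Lorcan, and Zane each take £450,000.
Liesel's share (£1,800,000) is divided into 3 shares of £600,000: Jakob, Erik, and Perrin each take £600,000.

Teodor: £1,800,000; Ulric: £1,800,000; Alma: £1,800,000; Joaquin: £450,000; Faisal: £450,000; Lorcan: £450,000; Zane: £450,000; Jakob: £600,000; Erik: £600,000; Perrin: £600,000; Qadir: £1,800,000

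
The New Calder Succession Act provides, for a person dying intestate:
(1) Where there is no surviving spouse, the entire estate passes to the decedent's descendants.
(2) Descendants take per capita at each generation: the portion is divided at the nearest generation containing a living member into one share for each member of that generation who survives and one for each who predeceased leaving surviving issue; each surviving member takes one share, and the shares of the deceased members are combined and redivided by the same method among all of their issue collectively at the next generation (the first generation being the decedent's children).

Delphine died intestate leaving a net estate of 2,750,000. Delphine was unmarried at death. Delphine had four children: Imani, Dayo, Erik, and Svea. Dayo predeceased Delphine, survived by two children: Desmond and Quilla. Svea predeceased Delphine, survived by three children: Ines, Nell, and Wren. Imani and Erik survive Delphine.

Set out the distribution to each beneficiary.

The entire 2,750,000 passes to the descendants.
That amount (2,750,000) is divided at the children's generation into 4 shares of 687,500. Imani and Erik each take 687,500. The 2 shares of the deceased (Dayo and Svea) are combined into a pool of 1,375,000.
That pool (1,375,000) is divided at the grandchildren's generation equally among Desmond, Quilla, Ines, Nell, and Wren: 275,000 each.

Imani: 687,500; Desmond: 275,000; Quilla: 275,000; Erik: 687,500; Ines: 275,000; Nell: 275,000; Wren: 275,000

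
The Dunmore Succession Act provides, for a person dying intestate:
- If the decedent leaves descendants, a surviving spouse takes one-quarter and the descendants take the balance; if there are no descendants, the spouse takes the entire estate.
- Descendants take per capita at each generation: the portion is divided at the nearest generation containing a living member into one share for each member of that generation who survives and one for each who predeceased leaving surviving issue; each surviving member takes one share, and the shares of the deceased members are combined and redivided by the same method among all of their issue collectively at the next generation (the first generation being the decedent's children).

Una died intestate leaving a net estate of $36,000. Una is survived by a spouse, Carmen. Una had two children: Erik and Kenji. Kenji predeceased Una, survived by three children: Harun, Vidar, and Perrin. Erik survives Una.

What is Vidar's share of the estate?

Vidar receives $4,500.

Carmen takes one-quarter of $36,000 = $9,000. The remaining $27,000 passes to the descendants.
The descendants' portion ($27,000) is divided at the children's generation into 2 shares of $13,500. Erik takes $13,500. The remaining share for the deceased Kenji ($13,500) is carried to the next generation.
That pool ($13,500) is divided at the grandchildren's generation equally among Harun, Vidar, and Perrin: $4,500 each.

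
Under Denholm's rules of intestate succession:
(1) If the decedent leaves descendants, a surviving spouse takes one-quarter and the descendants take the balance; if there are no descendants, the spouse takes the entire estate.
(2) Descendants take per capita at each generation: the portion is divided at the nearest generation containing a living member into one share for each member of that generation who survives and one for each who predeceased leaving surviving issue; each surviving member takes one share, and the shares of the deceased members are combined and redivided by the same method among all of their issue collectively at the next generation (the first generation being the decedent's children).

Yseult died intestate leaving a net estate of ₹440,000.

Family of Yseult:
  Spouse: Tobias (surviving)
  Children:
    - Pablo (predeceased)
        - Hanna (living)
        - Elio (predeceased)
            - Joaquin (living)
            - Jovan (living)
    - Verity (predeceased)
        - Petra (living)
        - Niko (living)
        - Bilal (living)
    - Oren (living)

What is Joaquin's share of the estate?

Tobias takes one-quarter of ₹440,000 = ₹110,000. The remaining ₹330,000 passes to the descendants.
The descendants' portion (₹330,000) is divided at the children's generation into 3 shares of ₹110,000. Oren takes ₹110,000. The 2 shares of the deceased (Pablo and Verity) are combined into a pool of ₹220,000.
That pool (₹220,000) is divided at the grandchildren's generation into 5 shares of ₹44,000. Hanna, Petra, Niko, and Bilal each take ₹44,000. The remaining share for the deceased Elio (₹44,000) is carried to the next generation.
That pool (₹44,000) is divided at the great-grandchildren's generation equally among Joaquin and Jovan: ₹22,000 each.

Joaquin receives ₹22,000.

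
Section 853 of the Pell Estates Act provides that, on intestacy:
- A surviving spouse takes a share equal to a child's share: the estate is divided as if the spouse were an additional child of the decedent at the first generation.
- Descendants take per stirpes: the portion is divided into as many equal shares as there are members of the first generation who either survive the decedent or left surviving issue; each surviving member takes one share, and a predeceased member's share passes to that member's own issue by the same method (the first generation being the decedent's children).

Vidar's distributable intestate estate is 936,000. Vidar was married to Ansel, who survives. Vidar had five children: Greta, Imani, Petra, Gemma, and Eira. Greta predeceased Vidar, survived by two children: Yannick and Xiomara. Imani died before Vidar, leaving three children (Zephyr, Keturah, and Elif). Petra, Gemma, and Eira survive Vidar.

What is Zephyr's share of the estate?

Zephyr receives 52,000.

The spouse counts as an additional share at the children's level, so there are 6 primary shares of 156,000. Ansel takes one such share (156,000).
The children's combined portion (780,000) is divided into 5 shares of 156,000: Petra, Gemma, and Eira each take 156,000; Greta's 156,000 share passes to Greta's issue; Imani's 156,000 share passes to Imani's issue.
Greta's share (156,000) is divided into 2 shares of 78,000: Yannick and Xiomara each take 78,000.
Imani's share (156,000) is divided into 3 shares of 52,000: Zephyr, Keturah, and Elif each take 52,000.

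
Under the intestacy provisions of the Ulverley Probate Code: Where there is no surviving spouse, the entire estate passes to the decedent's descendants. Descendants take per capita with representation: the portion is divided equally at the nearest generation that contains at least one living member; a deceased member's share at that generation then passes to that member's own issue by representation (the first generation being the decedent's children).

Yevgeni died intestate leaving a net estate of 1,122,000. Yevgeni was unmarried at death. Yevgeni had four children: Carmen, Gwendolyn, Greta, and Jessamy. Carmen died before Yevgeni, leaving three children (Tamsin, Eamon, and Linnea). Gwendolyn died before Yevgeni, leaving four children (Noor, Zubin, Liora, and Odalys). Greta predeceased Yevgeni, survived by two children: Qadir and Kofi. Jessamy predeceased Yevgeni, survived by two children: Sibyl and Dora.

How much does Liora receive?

Liora receives 102,000.

The entire 1,122,000 passes to the descendants.
No child survives, so the initial division is made at the grandchildren's generation.
That amount (1,122,000) is divided into 11 shares of 102,000: Tamsin, Eamon, Linnea, Noor, Zubin, Liora, Odalys, Qadir, Kofi, Sibyl, and Dora each take 102,000.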